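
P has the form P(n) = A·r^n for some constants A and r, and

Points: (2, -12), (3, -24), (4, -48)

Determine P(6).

-192

Consecutive ratio: -24/(-12) = 2, and -48/(-24) = 2, so r = 2.
Then A·2^2 = -12 gives A = -3, and P(n) = -3·2^n.
P(6) = -3·2^6 = -192.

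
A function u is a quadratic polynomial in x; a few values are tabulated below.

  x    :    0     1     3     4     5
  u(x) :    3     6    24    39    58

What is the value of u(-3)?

18

Write u(x) = ax² + bx + c; the 5 given values yield a linear system in the 3 coefficients.
Solving, u(x) = 2x² + x + 3.
Then u(-3) = 18.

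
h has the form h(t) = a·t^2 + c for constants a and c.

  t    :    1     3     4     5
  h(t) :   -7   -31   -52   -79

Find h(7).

From h(1) = -7 and h(3) = -31: 1a + c = -7 and 9a + c = -31.
Subtracting: 8a = -24, so a = -3; then c = -7 − (-3)·1 = -4.
So h(t) = -3t² − 4, and h(7) = -151.

-151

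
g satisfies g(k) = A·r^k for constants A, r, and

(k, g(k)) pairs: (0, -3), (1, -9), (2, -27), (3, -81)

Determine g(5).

-729

Consecutive ratio: -9/(-3) = 3, and -27/(-9) = 3, so r = 3.
Then A·3^0 = -3 gives A = -3, and g(k) = -3·3^k.
g(5) = -3·3^5 = -729.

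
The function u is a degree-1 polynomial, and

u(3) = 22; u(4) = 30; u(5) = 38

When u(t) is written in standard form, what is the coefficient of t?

First differences: 8, 8.
Level-1 differences are constant, so u has degree 1.
Fitting a degree-1 polynomial gives u(t) = 8t - 2.
The coefficient of t is 8.

8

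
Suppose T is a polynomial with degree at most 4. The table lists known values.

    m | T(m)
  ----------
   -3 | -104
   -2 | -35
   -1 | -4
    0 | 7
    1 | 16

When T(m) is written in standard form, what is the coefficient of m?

7

Write T(m) = am^4 + bm³ + cm² + dm + e; the 5 given values yield a linear system in the 5 coefficients.
Solving, the leading coefficient vanishes, and T(m) = 3m³ - m² + 7m + 7.
The coefficient of m is 7.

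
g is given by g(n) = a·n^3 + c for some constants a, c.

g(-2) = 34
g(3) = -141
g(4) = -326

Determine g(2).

From g(-2) = 34 and g(3) = -141: -8a + c = 34 and 27a + c = -141.
Subtracting: 35a = -175, so a = -5; then c = 34 − (-5)·(-8) = -6.
So g(n) = -5n³ − 6, and g(2) = -46.

-46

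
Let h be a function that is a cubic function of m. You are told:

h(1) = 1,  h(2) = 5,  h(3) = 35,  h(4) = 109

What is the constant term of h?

5

Write h(m) = am³ + bm² + cm + d; the 4 given values yield a linear system in the 4 coefficients.
Solving, h(m) = 3m³ - 5m² - 2m + 5.
The constant term is h(0) = 5.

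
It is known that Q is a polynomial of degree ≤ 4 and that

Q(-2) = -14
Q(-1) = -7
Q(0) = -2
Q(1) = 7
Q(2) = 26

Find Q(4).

Write Q(t) = at^4 + bt³ + ct² + dt + e; the 5 given values yield a linear system in the 5 coefficients.
Solving, the leading coefficient vanishes, and Q(t) = t³ + 2t² + 6t - 2.
Then Q(4) = 118.

118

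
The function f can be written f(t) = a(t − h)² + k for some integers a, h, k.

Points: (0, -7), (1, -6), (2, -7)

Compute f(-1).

-10

First differences 1, -1; second difference -2 = 2a, so a = -1.
Expanding, the t-coefficient is −2ah = 2h; matching it to the data gives h = 1, and then k = -6.
So f(t) = -1(t − 1)² − 6.
f(-1) = -1·(-2)² − 6 = -10.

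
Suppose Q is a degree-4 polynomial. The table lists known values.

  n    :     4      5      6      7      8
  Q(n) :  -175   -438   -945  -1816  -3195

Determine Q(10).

Write Q(n) = an^4 + bn³ + cn² + dn + e; the 5 given values yield a linear system in the 5 coefficients.
Solving, Q(n) = -n^4 + 2n³ - n² - 7n - 3.
Then Q(10) = -8173.

-8173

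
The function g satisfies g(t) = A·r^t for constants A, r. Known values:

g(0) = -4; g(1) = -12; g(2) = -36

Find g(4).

Consecutive ratio: -12/(-4) = 3, and -36/(-12) = 3, so r = 3.
Then A·3^0 = -4 gives A = -4, and g(t) = -4·3^t.
g(4) = -4·3^4 = -324.

-324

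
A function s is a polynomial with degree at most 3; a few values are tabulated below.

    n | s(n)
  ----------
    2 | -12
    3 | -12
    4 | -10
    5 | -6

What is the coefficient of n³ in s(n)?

First differences: 0, 2, 4. Second differences: 2, 2.
Level-2 differences are constant, so s has degree 2.
Fitting a degree-2 polynomial gives s(n) = n² - 5n - 6.
The coefficient of n³ is 0.

0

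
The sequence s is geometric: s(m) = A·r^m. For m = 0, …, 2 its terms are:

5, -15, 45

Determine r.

-3

Consecutive ratio: -15/5 = -3, and 45/(-15) = -3, so r = -3.
Then A·(-3)^0 = 5 gives A = 5, and s(m) = 5·(-3)^m.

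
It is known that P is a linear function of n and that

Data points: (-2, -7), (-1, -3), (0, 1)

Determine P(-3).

First differences: 4, 4.
Level-1 differences are constant, so P has degree 1.
Fitting a degree-1 polynomial gives P(n) = 4n + 1.
Then P(-3) = -11.

-11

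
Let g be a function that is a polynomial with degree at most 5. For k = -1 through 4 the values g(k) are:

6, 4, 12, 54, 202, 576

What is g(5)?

1344

First differences: -2, 8, 42, 148, 374. Second differences: 10, 34, 106, 226. Third differences: 24, 72, 120. Fourth differences: 48, 48.
Level-4 differences are constant, so g has degree 4.
Extending the table by one column gives the next first difference 768, so g(5) = 576 + 768 = 1344.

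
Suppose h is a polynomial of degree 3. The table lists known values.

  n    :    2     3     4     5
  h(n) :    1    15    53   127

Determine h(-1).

-17

Write h(n) = an³ + bn² + cn + d; the 4 given values yield a linear system in the 4 coefficients.
Solving, h(n) = 2n³ - 6n² + 6n - 3.
Then h(-1) = -17.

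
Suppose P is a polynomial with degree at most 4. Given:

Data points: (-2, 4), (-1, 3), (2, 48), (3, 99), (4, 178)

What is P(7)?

643

Write P(k) = ak^4 + bk³ + ck² + dk + e; the 5 given values yield a linear system in the 5 coefficients.
Solving, the leading coefficient vanishes, and P(k) = k³ + 5k² + 7k + 6.
Then P(7) = 643.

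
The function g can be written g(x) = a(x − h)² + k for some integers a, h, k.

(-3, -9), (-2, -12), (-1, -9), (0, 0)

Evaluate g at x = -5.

15

First differences -3, 3, 9; second difference 6 = 2a, so a = 3.
Expanding, the x-coefficient is −2ah = -6h; matching it to the data gives h = -2, and then k = -12.
So g(x) = 3(x + 2)² − 12.
g(-5) = 3·(-3)² − 12 = 15.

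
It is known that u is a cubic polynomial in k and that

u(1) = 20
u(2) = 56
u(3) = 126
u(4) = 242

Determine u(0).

Write u(k) = ak³ + bk² + ck + d; the 4 given values yield a linear system in the 4 coefficients.
Solving, u(k) = 2k³ + 5k² + 7k + 6.
Then u(0) = 6.

6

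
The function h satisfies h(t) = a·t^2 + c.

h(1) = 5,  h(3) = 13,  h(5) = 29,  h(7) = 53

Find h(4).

From h(1) = 5 and h(3) = 13: 1a + c = 5 and 9a + c = 13.
Subtracting: 8a = 8, so a = 1; then c = 5 − 1·1 = 4.
So h(t) = 1t² + 4, and h(4) = 20.

20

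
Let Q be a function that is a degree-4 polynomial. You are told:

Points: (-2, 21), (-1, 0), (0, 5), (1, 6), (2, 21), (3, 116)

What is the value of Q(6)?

First differences: -21, 5, 1, 15, 95. Second differences: 26, -4, 14, 80. Third differences: -30, 18, 66. Fourth differences: 48, 48.
Level-4 differences are constant, so Q has degree 4.
Fitting a degree-4 polynomial gives Q(n) = 2n^4 - n³ - 4n² + 4n + 5.
Then Q(6) = 2261.

2261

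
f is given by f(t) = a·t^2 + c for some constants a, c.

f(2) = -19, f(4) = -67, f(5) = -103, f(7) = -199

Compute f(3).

From f(2) = -19 and f(4) = -67: 4a + c = -19 and 16a + c = -67.
Subtracting: 12a = -48, so a = -4; then c = -19 − (-4)·4 = -3.
So f(t) = -4t² − 3, and f(3) = -39.

-39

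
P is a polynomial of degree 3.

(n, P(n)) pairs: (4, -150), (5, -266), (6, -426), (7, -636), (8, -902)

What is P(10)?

-1626

First differences: -116, -160, -210, -266. Second differences: -44, -50, -56. Third differences: -6, -6.
Level-3 differences are constant, so P has degree 3.
Fitting a degree-3 polynomial gives P(n) = -n³ - 7n² + 8n - 6.
Then P(10) = -1626.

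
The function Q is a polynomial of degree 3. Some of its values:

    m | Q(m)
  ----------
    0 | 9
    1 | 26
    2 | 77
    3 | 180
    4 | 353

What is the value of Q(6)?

Write Q(m) = am³ + bm² + cm + d; the 5 given values yield a linear system in the 4 coefficients.
Solving, Q(m) = 3m³ + 8m² + 6m + 9.
Then Q(6) = 981.

981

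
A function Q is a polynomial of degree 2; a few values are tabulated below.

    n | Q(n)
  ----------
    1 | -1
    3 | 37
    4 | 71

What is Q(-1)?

1

Write Q(n) = an² + bn + c; the 3 given values yield a linear system in the 3 coefficients.
Solving, Q(n) = 5n² - n - 5.
Then Q(-1) = 1.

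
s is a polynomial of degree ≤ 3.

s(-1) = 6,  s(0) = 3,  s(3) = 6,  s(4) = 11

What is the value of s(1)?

2

Write s(t) = at³ + bt² + ct + d; the 4 given values yield a linear system in the 4 coefficients.
Solving, the leading coefficient vanishes, and s(t) = t² - 2t + 3.
Then s(1) = 2.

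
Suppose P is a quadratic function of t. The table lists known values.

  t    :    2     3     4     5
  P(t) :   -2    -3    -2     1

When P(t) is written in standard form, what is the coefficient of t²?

1

First differences: -1, 1, 3. Second differences: 2, 2.
Level-2 differences are constant, so P has degree 2.
Fitting a degree-2 polynomial gives P(t) = t² - 6t + 6.
The coefficient of t² is 1.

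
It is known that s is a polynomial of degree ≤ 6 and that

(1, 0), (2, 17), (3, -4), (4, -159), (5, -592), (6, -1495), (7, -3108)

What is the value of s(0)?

-7

Write s(m) = am^6 + bm^5 + cm^4 + dm³ + em² + pm + q; the 7 given values yield a linear system in the 7 coefficients.
Solving, the top 2 coefficients vanish, and s(m) = -2m^4 + 4m³ + 7m² - 2m - 7.
Then s(0) = -7.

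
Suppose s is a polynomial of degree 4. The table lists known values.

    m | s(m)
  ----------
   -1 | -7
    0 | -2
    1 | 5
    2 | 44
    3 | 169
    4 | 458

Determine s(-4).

First differences: 5, 7, 39, 125, 289. Second differences: 2, 32, 86, 164. Third differences: 30, 54, 78. Fourth differences: 24, 24.
Level-4 differences are constant, so s has degree 4.
Fitting a degree-4 polynomial gives s(m) = m^4 + 3m³ + 3m - 2.
Then s(-4) = 50.

50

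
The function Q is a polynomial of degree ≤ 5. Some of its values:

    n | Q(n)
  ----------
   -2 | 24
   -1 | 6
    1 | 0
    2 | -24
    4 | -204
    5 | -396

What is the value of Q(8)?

Write Q(n) = an^5 + bn^4 + cn³ + dn² + en + p; the 6 given values yield a linear system in the 6 coefficients.
Solving, the top 2 coefficients vanish, and Q(n) = -3n³ - n² + 4.
Then Q(8) = -1596.

-1596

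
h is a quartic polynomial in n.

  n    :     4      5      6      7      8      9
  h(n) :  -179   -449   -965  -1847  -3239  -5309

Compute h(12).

First differences: -270, -516, -882, -1392, -2070. Second differences: -246, -366, -510, -678. Third differences: -120, -144, -168. Fourth differences: -24, -24.
Level-4 differences are constant, so h has degree 4.
Fitting a degree-4 polynomial gives h(n) = -n^4 + 2n³ - 2n² - 5n + 1.
Then h(12) = -17627.

-17627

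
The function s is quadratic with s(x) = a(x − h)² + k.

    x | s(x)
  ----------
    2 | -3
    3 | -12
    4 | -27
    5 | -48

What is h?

1

First differences -9, -15, -21; second difference -6 = 2a, so a = -3.
Expanding, the x-coefficient is −2ah = 6h; matching it to the data gives h = 1, and then k = 0.
So s(x) = -3(x − 1)² + 0.
Hence h = 1.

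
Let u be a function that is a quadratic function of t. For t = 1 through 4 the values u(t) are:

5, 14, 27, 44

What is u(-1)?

-1

First differences: 9, 13, 17. Second differences: 4, 4.
Level-2 differences are constant, so u has degree 2.
Fitting a degree-2 polynomial gives u(t) = 2t² + 3t.
Then u(-1) = -1.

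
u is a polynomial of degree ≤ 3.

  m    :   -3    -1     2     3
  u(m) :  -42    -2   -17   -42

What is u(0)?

Write u(m) = am³ + bm² + cm + d; the 4 given values yield a linear system in the 4 coefficients.
Solving, the leading coefficient vanishes, and u(m) = -5m² + 3.
Then u(0) = 3.

3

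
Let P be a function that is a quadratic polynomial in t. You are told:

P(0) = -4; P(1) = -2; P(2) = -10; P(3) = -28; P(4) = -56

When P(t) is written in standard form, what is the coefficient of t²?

-5

Write P(t) = at² + bt + c; the 5 given values yield a linear system in the 3 coefficients.
Solving, P(t) = -5t² + 7t - 4.
The coefficient of t² is -5.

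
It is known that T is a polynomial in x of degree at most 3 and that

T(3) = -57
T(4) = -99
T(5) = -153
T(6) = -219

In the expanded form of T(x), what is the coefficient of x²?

First differences: -42, -54, -66. Second differences: -12, -12.
Level-2 differences are constant, so T has degree 2.
Fitting a degree-2 polynomial gives T(x) = -6x² - 3.
The coefficient of x² is -6.

-6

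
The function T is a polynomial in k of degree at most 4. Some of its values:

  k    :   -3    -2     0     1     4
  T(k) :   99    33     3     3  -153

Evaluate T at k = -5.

423

Write T(k) = ak^4 + bk³ + ck² + dk + e; the 5 given values yield a linear system in the 5 coefficients.
Solving, the leading coefficient vanishes, and T(k) = -3k³ + 2k² + k + 3.
Then T(-5) = 423.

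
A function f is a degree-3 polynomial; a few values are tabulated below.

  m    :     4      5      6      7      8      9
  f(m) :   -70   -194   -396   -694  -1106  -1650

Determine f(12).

Write f(m) = am³ + bm² + cm + d; the 6 given values yield a linear system in the 4 coefficients.
Solving, f(m) = -3m³ + 6m² + 5m + 6.
Then f(12) = -4254.

-4254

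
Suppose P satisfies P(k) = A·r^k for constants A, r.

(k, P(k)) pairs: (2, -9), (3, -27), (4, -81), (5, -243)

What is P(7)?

-2187

Consecutive ratio: -27/(-9) = 3, and -81/(-27) = 3, so r = 3.
Then A·3^2 = -9 gives A = -1, and P(k) = -1·3^k.
P(7) = -1·3^7 = -2187.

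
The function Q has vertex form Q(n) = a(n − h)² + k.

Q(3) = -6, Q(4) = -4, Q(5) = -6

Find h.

First differences 2, -2; second difference -4 = 2a, so a = -2.
Expanding, the n-coefficient is −2ah = 4h; matching it to the data gives h = 4, and then k = -4.
So Q(n) = -2(n − 4)² − 4.
Hence h = 4.

4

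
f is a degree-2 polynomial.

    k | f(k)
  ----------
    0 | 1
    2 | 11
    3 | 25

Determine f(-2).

Write f(k) = ak² + bk + c; the 3 given values yield a linear system in the 3 coefficients.
Solving, f(k) = 3k² - k + 1.
Then f(-2) = 15.

15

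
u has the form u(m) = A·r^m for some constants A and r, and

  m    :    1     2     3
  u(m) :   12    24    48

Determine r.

2

Consecutive ratio: 24/12 = 2, and 48/24 = 2, so r = 2.
Then A·2^1 = 12 gives A = 6, and u(m) = 6·2^m.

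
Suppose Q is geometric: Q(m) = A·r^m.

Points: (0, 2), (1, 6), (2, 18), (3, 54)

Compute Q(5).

Consecutive ratio: 6/2 = 3, and 18/6 = 3, so r = 3.
Then A·3^0 = 2 gives A = 2, and Q(m) = 2·3^m.
Q(5) = 2·3^5 = 486.

486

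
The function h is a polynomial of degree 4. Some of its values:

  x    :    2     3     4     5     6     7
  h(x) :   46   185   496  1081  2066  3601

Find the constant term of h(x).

-4

First differences: 139, 311, 585, 985, 1535. Second differences: 172, 274, 400, 550. Third differences: 102, 126, 150. Fourth differences: 24, 24.
Level-4 differences are constant, so h has degree 4.
Fitting a degree-4 polynomial gives h(x) = x^4 + 3x³ + 4x² - 3x - 4.
The constant term is h(0) = -4.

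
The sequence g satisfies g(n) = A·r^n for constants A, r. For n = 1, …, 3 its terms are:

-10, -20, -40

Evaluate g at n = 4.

-80

Consecutive ratio: -20/(-10) = 2, and -40/(-20) = 2, so r = 2.
Then A·2^1 = -10 gives A = -5, and g(n) = -5·2^n.
g(4) = -5·2^4 = -80.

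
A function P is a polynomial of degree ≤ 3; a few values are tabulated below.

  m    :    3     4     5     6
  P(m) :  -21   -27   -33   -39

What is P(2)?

-15

Write P(m) = am³ + bm² + cm + d; the 4 given values yield a linear system in the 4 coefficients.
Solving, the top 2 coefficients vanish, and P(m) = -6m - 3.
Then P(2) = -15.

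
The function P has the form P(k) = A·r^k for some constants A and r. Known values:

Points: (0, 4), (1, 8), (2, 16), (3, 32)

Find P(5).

Consecutive ratio: 8/4 = 2, and 16/8 = 2, so r = 2.
Then A·2^0 = 4 gives A = 4, and P(k) = 4·2^k.
P(5) = 4·2^5 = 128.

128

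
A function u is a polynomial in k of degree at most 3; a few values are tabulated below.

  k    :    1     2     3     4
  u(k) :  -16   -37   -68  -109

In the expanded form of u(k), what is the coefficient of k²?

-5

First differences: -21, -31, -41. Second differences: -10, -10.
Level-2 differences are constant, so u has degree 2.
Fitting a degree-2 polynomial gives u(k) = -5k² - 6k - 5.
The coefficient of k² is -5.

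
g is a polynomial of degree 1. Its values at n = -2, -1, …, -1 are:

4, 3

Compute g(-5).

Write g(n) = an + b; the 2 given values yield a linear system in the 2 coefficients.
Solving, g(n) = -n + 2.
Then g(-5) = 7.

7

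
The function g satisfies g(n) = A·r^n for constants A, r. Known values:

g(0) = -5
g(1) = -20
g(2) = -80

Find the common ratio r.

4

Consecutive ratio: -20/(-5) = 4, and -80/(-20) = 4, so r = 4.
Then A·4^0 = -5 gives A = -5, and g(n) = -5·4^n.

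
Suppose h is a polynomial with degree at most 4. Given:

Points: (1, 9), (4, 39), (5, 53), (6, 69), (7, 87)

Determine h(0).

Write h(m) = am^4 + bm³ + cm² + dm + e; the 5 given values yield a linear system in the 5 coefficients.
Solving, the top 2 coefficients vanish, and h(m) = m² + 5m + 3.
Then h(0) = 3.

3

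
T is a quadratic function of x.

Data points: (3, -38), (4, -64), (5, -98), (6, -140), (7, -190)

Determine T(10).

Write T(x) = ax² + bx + c; the 5 given values yield a linear system in the 3 coefficients.
Solving, T(x) = -4x² + 2x - 8.
Then T(10) = -388.

-388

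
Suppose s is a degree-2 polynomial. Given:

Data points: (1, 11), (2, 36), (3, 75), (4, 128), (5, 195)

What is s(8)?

Write s(x) = ax² + bx + c; the 5 given values yield a linear system in the 3 coefficients.
Solving, s(x) = 7x² + 4x.
Then s(8) = 480.

480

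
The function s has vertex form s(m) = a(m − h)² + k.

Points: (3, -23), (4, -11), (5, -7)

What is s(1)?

-71

First differences 12, 4; second difference -8 = 2a, so a = -4.
Expanding, the m-coefficient is −2ah = 8h; matching it to the data gives h = 5, and then k = -7.
So s(m) = -4(m − 5)² − 7.
s(1) = -4·(-4)² − 7 = -71.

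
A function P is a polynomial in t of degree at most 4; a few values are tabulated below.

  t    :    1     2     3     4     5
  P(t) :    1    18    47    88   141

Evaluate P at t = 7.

283

Write P(t) = at^4 + bt³ + ct² + dt + e; the 5 given values yield a linear system in the 5 coefficients.
Solving, the top 2 coefficients vanish, and P(t) = 6t² - t - 4.
Then P(7) = 283.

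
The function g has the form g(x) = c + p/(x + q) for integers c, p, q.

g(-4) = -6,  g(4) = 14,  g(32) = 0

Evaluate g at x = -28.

-2

(g(x) − c)(x + q) = p for each data point; the three points give a linear system in c and q, then p follows.
Solving: c = -1, q = -2, p = 30, so g(x) = -1 + 30/(x − 2).
Then g(-28) = -1 + 30/(-30) = -2.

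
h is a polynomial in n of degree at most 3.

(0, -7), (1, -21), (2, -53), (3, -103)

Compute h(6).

Write h(n) = an³ + bn² + cn + d; the 4 given values yield a linear system in the 4 coefficients.
Solving, the leading coefficient vanishes, and h(n) = -9n² - 5n - 7.
Then h(6) = -361.

-361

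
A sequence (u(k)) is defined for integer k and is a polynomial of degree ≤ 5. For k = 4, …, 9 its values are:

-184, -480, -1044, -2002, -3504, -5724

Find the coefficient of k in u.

-6

First differences: -296, -564, -958, -1502, -2220. Second differences: -268, -394, -544, -718. Third differences: -126, -150, -174. Fourth differences: -24, -24.
Level-4 differences are constant, so u has degree 4.
Fitting a degree-4 polynomial gives u(k) = -k^4 + k³ + 2k² - 6k.
The coefficient of k is -6.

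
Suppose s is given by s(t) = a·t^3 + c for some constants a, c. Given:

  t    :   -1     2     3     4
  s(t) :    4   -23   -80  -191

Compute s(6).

-647

From s(-1) = 4 and s(2) = -23: -1a + c = 4 and 8a + c = -23.
Subtracting: 9a = -27, so a = -3; then c = 4 − (-3)·(-1) = 1.
So s(t) = -3t³ + 1, and s(6) = -647.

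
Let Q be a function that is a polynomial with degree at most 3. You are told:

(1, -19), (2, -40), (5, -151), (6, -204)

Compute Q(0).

Write Q(m) = am³ + bm² + cm + d; the 4 given values yield a linear system in the 4 coefficients.
Solving, the leading coefficient vanishes, and Q(m) = -4m² - 9m - 6.
Then Q(0) = -6.

-6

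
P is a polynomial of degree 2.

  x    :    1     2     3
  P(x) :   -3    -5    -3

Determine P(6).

Write P(x) = ax² + bx + c; the 3 given values yield a linear system in the 3 coefficients.
Solving, P(x) = 2x² - 8x + 3.
Then P(6) = 27.

27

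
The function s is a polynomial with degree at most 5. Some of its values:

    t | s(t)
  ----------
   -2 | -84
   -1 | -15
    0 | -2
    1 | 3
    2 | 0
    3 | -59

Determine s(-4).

-822

First differences: 69, 13, 5, -3, -59. Second differences: -56, -8, -8, -56. Third differences: 48, 0, -48. Fourth differences: -48, -48.
Level-4 differences are constant, so s has degree 4.
Fitting a degree-4 polynomial gives s(t) = -2t^4 + 4t³ - 2t² + 5t - 2.
Then s(-4) = -822.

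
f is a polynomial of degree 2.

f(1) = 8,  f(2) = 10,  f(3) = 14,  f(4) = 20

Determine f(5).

First differences: 2, 4, 6. Second differences: 2, 2.
Level-2 differences are constant, so f has degree 2.
Extending the table by one column gives the next first difference 8, so f(5) = 20 + 8 = 28.

28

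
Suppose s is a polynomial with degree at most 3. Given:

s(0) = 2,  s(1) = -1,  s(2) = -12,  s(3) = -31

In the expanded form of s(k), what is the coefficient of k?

Write s(k) = ak³ + bk² + ck + d; the 4 given values yield a linear system in the 4 coefficients.
Solving, the leading coefficient vanishes, and s(k) = -4k² + k + 2.
The coefficient of k is 1.

1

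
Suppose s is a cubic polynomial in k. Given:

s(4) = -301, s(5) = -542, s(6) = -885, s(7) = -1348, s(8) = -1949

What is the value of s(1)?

-10

First differences: -241, -343, -463, -601. Second differences: -102, -120, -138. Third differences: -18, -18.
Level-3 differences are constant, so s has degree 3.
Fitting a degree-3 polynomial gives s(k) = -3k³ - 6k² - 4k + 3.
Then s(1) = -10.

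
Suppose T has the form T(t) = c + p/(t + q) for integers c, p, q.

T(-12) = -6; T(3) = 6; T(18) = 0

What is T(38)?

-1

(T(t) − c)(t + q) = p for each data point; the three points give a linear system in c and q, then p follows.
Solving: c = -2, q = 2, p = 40, so T(t) = -2 + 40/(t + 2).
Then T(38) = -2 + 40/40 = -1.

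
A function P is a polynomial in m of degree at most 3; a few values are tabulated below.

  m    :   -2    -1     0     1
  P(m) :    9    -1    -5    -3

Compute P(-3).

Write P(m) = am³ + bm² + cm + d; the 4 given values yield a linear system in the 4 coefficients.
Solving, the leading coefficient vanishes, and P(m) = 3m² - m - 5.
Then P(-3) = 25.

25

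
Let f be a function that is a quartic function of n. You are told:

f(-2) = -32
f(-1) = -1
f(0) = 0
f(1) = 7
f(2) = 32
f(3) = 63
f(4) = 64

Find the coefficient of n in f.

Write f(n) = an^4 + bn³ + cn² + dn + e; the 7 given values yield a linear system in the 5 coefficients.
Solving, f(n) = -n^4 + 4n³ + 4n².
The coefficient of n is 0.

0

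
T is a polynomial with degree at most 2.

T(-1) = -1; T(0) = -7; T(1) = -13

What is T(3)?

-25

Write T(t) = at² + bt + c; the 3 given values yield a linear system in the 3 coefficients.
Solving, the leading coefficient vanishes, and T(t) = -6t - 7.
Then T(3) = -25.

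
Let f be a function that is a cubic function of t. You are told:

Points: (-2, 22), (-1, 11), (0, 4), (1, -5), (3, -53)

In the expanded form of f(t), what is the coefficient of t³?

-1

Write f(t) = at³ + bt² + ct + d; the 5 given values yield a linear system in the 4 coefficients.
Solving, f(t) = -t³ - t² - 7t + 4.
The coefficient of t³ is -1.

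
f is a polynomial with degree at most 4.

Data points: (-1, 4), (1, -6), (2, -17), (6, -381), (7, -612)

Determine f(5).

-218

Write f(k) = ak^4 + bk³ + ck² + dk + e; the 5 given values yield a linear system in the 5 coefficients.
Solving, the leading coefficient vanishes, and f(k) = -2k³ + 2k² - 3k - 3.
Then f(5) = -218.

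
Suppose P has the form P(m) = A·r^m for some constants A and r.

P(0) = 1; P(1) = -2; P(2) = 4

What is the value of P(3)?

Consecutive ratio: -2/1 = -2, and 4/(-2) = -2, so r = -2.
Then A·(-2)^0 = 1 gives A = 1, and P(m) = 1·(-2)^m.
P(3) = 1·(-2)^3 = -8.

-8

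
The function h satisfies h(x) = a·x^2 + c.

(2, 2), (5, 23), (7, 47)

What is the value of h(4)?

From h(2) = 2 and h(5) = 23: 4a + c = 2 and 25a + c = 23.
Subtracting: 21a = 21, so a = 1; then c = 2 − 1·4 = -2.
So h(x) = 1x² − 2, and h(4) = 14.

14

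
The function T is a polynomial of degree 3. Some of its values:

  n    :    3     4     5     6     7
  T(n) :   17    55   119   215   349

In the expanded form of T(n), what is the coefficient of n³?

1

First differences: 38, 64, 96, 134. Second differences: 26, 32, 38. Third differences: 6, 6.
Level-3 differences are constant, so T has degree 3.
Fitting a degree-3 polynomial gives T(n) = n³ + n² - 6n - 1.
The coefficient of n³ is 1.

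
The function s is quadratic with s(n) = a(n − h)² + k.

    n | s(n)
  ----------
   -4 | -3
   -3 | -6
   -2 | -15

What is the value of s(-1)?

-30

First differences -3, -9; second difference -6 = 2a, so a = -3.
Expanding, the n-coefficient is −2ah = 6h; matching it to the data gives h = -4, and then k = -3.
So s(n) = -3(n + 4)² − 3.
s(-1) = -3·3² − 3 = -30.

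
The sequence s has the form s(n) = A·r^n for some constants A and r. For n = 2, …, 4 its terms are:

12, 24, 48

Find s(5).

Consecutive ratio: 24/12 = 2, and 48/24 = 2, so r = 2.
Then A·2^2 = 12 gives A = 3, and s(n) = 3·2^n.
s(5) = 3·2^5 = 96.

96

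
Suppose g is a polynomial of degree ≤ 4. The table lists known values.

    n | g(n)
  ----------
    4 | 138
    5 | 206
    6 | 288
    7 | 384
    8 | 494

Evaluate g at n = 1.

18

First differences: 68, 82, 96, 110. Second differences: 14, 14, 14.
Level-2 differences are constant, so g has degree 2.
Fitting a degree-2 polynomial gives g(n) = 7n² + 5n + 6.
Then g(1) = 18.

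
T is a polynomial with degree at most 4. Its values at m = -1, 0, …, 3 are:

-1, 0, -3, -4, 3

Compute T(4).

24

First differences: 1, -3, -1, 7. Second differences: -4, 2, 8. Third differences: 6, 6.
Level-3 differences are constant, so T has degree 3.
Extending the table by one column gives the next first difference 21, so T(4) = 3 + 21 = 24.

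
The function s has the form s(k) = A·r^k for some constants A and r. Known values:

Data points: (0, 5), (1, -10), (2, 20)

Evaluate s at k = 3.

-40

Consecutive ratio: -10/5 = -2, and 20/(-10) = -2, so r = -2.
Then A·(-2)^0 = 5 gives A = 5, and s(k) = 5·(-2)^k.
s(3) = 5·(-2)^3 = -40.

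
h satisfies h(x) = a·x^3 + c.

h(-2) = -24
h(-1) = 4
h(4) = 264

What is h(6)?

872

From h(-2) = -24 and h(-1) = 4: -8a + c = -24 and -1a + c = 4.
Subtracting: 7a = 28, so a = 4; then c = -24 − 4·(-8) = 8.
So h(x) = 4x³ + 8, and h(6) = 872.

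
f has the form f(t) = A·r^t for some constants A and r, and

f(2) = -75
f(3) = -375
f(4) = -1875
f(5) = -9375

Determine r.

Consecutive ratio: -375/(-75) = 5, and -1875/(-375) = 5, so r = 5.
Then A·5^2 = -75 gives A = -3, and f(t) = -3·5^t.

5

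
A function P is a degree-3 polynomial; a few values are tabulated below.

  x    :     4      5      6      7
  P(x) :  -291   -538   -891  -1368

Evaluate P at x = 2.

Write P(x) = ax³ + bx² + cx + d; the 4 given values yield a linear system in the 4 coefficients.
Solving, P(x) = -3x³ - 8x² + 8x - 3.
Then P(2) = -43.

-43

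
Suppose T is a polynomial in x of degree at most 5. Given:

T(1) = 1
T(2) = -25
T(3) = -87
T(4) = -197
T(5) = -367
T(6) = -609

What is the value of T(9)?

-1887

First differences: -26, -62, -110, -170, -242. Second differences: -36, -48, -60, -72. Third differences: -12, -12, -12.
Level-3 differences are constant, so T has degree 3.
Fitting a degree-3 polynomial gives T(x) = -2x³ - 6x² + 6x + 3.
Then T(9) = -1887.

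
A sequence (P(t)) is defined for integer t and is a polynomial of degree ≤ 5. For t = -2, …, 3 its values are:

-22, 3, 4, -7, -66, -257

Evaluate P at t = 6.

First differences: 25, 1, -11, -59, -191. Second differences: -24, -12, -48, -132. Third differences: 12, -36, -84. Fourth differences: -48, -48.
Level-4 differences are constant, so P has degree 4.
Fitting a degree-4 polynomial gives P(t) = -2t^4 - 2t³ - 4t² - 3t + 4.
Then P(6) = -3182.

-3182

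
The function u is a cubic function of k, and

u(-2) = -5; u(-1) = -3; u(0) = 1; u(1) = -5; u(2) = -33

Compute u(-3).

Write u(k) = ak³ + bk² + ck + d; the 5 given values yield a linear system in the 4 coefficients.
Solving, u(k) = -2k³ - 5k² + k + 1.
Then u(-3) = 7.

7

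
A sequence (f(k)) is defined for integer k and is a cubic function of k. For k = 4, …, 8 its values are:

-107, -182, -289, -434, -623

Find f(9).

Write f(k) = ak³ + bk² + ck + d; the 5 given values yield a linear system in the 4 coefficients.
Solving, f(k) = -k³ - k² - 5k - 7.
Then f(9) = -862.

-862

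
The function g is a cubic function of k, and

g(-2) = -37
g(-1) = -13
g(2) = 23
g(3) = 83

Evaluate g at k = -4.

-211

Write g(k) = ak³ + bk² + ck + d; the 4 given values yield a linear system in the 4 coefficients.
Solving, g(k) = 3k³ + 3k - 7.
Then g(-4) = -211.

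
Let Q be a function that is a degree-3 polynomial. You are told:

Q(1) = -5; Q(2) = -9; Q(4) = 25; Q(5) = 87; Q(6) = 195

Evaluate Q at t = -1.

Write Q(t) = at³ + bt² + ct + d; the 5 given values yield a linear system in the 4 coefficients.
Solving, Q(t) = 2t³ - 7t² + 3t - 3.
Then Q(-1) = -15.

-15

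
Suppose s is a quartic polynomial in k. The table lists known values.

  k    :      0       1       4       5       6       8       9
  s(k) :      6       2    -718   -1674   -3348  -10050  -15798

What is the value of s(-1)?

12

Write s(k) = ak^4 + bk³ + ck² + dk + e; the 7 given values yield a linear system in the 5 coefficients.
Solving, s(k) = -2k^4 - 4k³ + 3k² - k + 6.
Then s(-1) = 12.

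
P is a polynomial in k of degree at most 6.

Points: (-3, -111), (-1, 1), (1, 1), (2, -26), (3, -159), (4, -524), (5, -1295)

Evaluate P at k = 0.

Write P(k) = ak^6 + bk^5 + ck^4 + dk³ + ek² + pk + q; the 7 given values yield a linear system in the 7 coefficients.
Solving, the top 2 coefficients vanish, and P(k) = -2k^4 - k³ + 3k² + k.
Then P(0) = 0.

0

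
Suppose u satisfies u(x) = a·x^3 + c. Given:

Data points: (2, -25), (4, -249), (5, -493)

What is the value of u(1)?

From u(2) = -25 and u(4) = -249: 8a + c = -25 and 64a + c = -249.
Subtracting: 56a = -224, so a = -4; then c = -25 − (-4)·8 = 7.
So u(x) = -4x³ + 7, and u(1) = 3.

3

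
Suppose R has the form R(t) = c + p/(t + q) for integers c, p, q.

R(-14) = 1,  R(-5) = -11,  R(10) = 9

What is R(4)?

13

(R(t) − c)(t + q) = p for each data point; the three points give a linear system in c and q, then p follows.
Solving: c = 5, q = 2, p = 48, so R(t) = 5 + 48/(t + 2).
Then R(4) = 5 + 48/6 = 13.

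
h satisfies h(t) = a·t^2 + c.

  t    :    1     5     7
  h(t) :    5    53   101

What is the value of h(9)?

From h(1) = 5 and h(5) = 53: 1a + c = 5 and 25a + c = 53.
Subtracting: 24a = 48, so a = 2; then c = 5 − 2·1 = 3.
So h(t) = 2t² + 3, and h(9) = 165.

165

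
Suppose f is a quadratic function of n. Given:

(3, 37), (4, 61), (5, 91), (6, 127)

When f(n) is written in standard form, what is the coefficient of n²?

Write f(n) = an² + bn + c; the 4 given values yield a linear system in the 3 coefficients.
Solving, f(n) = 3n² + 3n + 1.
The coefficient of n² is 3.

3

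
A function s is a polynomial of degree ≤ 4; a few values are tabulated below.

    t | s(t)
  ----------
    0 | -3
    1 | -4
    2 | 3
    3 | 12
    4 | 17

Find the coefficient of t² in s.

First differences: -1, 7, 9, 5. Second differences: 8, 2, -4. Third differences: -6, -6.
Level-3 differences are constant, so s has degree 3.
Fitting a degree-3 polynomial gives s(t) = -t³ + 7t² - 7t - 3.
The coefficient of t² is 7.

7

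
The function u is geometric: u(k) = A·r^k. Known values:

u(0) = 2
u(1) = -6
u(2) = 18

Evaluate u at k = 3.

-54

Consecutive ratio: -6/2 = -3, and 18/(-6) = -3, so r = -3.
Then A·(-3)^0 = 2 gives A = 2, and u(k) = 2·(-3)^k.
u(3) = 2·(-3)^3 = -54.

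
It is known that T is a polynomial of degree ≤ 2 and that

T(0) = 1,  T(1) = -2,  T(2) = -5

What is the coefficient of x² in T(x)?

0

Write T(x) = ax² + bx + c; the 3 given values yield a linear system in the 3 coefficients.
Solving, the leading coefficient vanishes, and T(x) = -3x + 1.
The coefficient of x² is 0.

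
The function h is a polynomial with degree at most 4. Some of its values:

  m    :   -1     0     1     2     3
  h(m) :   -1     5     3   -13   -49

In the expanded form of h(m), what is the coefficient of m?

First differences: 6, -2, -16, -36. Second differences: -8, -14, -20. Third differences: -6, -6.
Level-3 differences are constant, so h has degree 3.
Fitting a degree-3 polynomial gives h(m) = -m³ - 4m² + 3m + 5.
The coefficient of m is 3.

3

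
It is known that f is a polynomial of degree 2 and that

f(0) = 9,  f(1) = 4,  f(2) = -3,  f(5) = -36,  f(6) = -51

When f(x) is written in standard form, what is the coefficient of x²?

-1

Write f(x) = ax² + bx + c; the 5 given values yield a linear system in the 3 coefficients.
Solving, f(x) = -x² - 4x + 9.
The coefficient of x² is -1.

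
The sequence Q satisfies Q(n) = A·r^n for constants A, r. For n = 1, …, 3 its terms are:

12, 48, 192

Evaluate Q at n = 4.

Consecutive ratio: 48/12 = 4, and 192/48 = 4, so r = 4.
Then A·4^1 = 12 gives A = 3, and Q(n) = 3·4^n.
Q(4) = 3·4^4 = 768.

768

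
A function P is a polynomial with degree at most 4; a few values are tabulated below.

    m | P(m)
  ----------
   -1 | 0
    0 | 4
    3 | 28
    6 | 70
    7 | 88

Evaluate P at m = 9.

130

Write P(m) = am^4 + bm³ + cm² + dm + e; the 5 given values yield a linear system in the 5 coefficients.
Solving, the top 2 coefficients vanish, and P(m) = m² + 5m + 4.
Then P(9) = 130.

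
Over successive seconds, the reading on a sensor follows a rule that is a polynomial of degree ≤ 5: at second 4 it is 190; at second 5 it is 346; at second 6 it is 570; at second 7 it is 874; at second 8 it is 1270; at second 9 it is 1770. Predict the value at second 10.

Write the value at n as Q(n).
First differences: 156, 224, 304, 396, 500. Second differences: 68, 80, 92, 104. Third differences: 12, 12, 12.
Level-3 differences are constant, so Q has degree 3.
Fitting a degree-3 polynomial gives Q(n) = 2n³ + 4n² - 2n + 6.
Then Q(10) = 2386.

2386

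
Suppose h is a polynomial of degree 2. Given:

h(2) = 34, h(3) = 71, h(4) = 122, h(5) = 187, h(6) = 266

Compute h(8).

466

First differences: 37, 51, 65, 79. Second differences: 14, 14, 14.
Level-2 differences are constant, so h has degree 2.
Fitting a degree-2 polynomial gives h(t) = 7t² + 2t + 2.
Then h(8) = 466.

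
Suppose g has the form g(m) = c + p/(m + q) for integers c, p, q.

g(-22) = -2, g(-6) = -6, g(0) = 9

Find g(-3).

(g(m) − c)(m + q) = p for each data point; the three points give a linear system in c and q, then p follows.
Solving: c = -1, q = 2, p = 20, so g(m) = -1 + 20/(m + 2).
Then g(-3) = -1 + 20/(-1) = -21.

-21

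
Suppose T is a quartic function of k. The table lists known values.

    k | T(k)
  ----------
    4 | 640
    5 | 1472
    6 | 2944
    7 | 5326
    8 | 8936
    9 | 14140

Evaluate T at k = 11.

Write T(k) = ak^4 + bk³ + ck² + dk + e; the 6 given values yield a linear system in the 5 coefficients.
Solving, T(k) = 2k^4 + k³ + 3k² + 6k - 8.
Then T(11) = 31034.

31034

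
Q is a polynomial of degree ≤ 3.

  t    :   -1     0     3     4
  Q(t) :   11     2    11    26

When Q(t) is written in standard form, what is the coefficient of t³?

0

Write Q(t) = at³ + bt² + ct + d; the 4 given values yield a linear system in the 4 coefficients.
Solving, the leading coefficient vanishes, and Q(t) = 3t² - 6t + 2.
The coefficient of t³ is 0.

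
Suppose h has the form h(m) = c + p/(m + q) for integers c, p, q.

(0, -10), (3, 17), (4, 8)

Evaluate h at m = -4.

-4

(h(m) − c)(m + q) = p for each data point; the three points give a linear system in c and q, then p follows.
Solving: c = -1, q = -2, p = 18, so h(m) = -1 + 18/(m − 2).
Then h(-4) = -1 + 18/(-6) = -4.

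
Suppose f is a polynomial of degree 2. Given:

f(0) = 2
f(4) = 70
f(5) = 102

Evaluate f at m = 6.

Write f(m) = am² + bm + c; the 3 given values yield a linear system in the 3 coefficients.
Solving, f(m) = 3m² + 5m + 2.
Then f(6) = 140.

140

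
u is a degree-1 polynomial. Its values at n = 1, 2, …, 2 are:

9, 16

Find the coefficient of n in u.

Write u(n) = an + b; the 2 given values yield a linear system in the 2 coefficients.
Solving, u(n) = 7n + 2.
The coefficient of n is 7.

7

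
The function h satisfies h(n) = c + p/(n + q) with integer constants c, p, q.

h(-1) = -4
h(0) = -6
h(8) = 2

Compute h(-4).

(h(n) − c)(n + q) = p for each data point; the three points give a linear system in c and q, then p follows.
Solving: c = 0, q = -2, p = 12, so h(n) = 12/(n − 2).
Then h(-4) = 0 + 12/(-6) = -2.

-2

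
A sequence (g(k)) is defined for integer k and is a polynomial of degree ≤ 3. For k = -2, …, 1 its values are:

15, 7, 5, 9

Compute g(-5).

First differences: -8, -2, 4. Second differences: 6, 6.
Level-2 differences are constant, so g has degree 2.
Fitting a degree-2 polynomial gives g(k) = 3k² + k + 5.
Then g(-5) = 75.

75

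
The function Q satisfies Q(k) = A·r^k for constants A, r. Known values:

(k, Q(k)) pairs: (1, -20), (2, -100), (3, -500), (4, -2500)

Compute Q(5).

-12500

Consecutive ratio: -100/(-20) = 5, and -500/(-100) = 5, so r = 5.
Then A·5^1 = -20 gives A = -4, and Q(k) = -4·5^k.
Q(5) = -4·5^5 = -12500.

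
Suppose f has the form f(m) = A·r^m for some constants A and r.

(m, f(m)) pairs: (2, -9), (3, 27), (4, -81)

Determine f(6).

Consecutive ratio: 27/(-9) = -3, and -81/27 = -3, so r = -3.
Then A·(-3)^2 = -9 gives A = -1, and f(m) = -1·(-3)^m.
f(6) = -1·(-3)^6 = -729.

-729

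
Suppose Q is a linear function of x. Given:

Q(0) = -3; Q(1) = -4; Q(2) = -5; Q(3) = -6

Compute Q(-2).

First differences: -1, -1, -1.
Level-1 differences are constant, so Q has degree 1.
Fitting a degree-1 polynomial gives Q(x) = -x - 3.
Then Q(-2) = -1.

-1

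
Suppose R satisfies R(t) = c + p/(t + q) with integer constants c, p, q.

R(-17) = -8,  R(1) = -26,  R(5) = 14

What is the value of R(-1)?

-16

(R(t) − c)(t + q) = p for each data point; the three points give a linear system in c and q, then p follows.
Solving: c = -6, q = -3, p = 40, so R(t) = -6 + 40/(t − 3).
Then R(-1) = -6 + 40/(-4) = -16.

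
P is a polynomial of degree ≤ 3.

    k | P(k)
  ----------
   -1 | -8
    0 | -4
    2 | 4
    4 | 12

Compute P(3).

8

Write P(k) = ak³ + bk² + ck + d; the 4 given values yield a linear system in the 4 coefficients.
Solving, the top 2 coefficients vanish, and P(k) = 4k - 4.
Then P(3) = 8.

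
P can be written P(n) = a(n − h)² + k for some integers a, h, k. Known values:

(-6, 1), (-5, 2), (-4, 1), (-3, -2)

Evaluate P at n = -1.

First differences 1, -1, -3; second difference -2 = 2a, so a = -1.
Expanding, the n-coefficient is −2ah = 2h; matching it to the data gives h = -5, and then k = 2.
So P(n) = -1(n + 5)² + 2.
P(-1) = -1·4² + 2 = -14.

-14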